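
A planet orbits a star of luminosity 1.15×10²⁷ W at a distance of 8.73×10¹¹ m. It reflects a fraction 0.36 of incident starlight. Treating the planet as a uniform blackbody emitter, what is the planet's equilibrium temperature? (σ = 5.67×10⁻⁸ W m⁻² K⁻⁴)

Flux: S = L/(4πd²) = 1.15×10²⁷/(4π×(8.73×10¹¹)²) = 120 W m⁻².
Energy balance: absorbed = emitted ⇒ πR²·S(1−A) = 4πR²·σT_eq⁴, so T_eq⁴ = S(1−A)/(4σ).
T_eq = [120 × 0.64 / (4 × 5.67×10⁻⁸)]^(1/4) = (3.39×10⁸)^(1/4) = 136 K.

T_eq ≈ 136 K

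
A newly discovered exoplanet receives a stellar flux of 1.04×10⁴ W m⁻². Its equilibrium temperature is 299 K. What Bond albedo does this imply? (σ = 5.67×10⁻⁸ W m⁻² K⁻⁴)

From T_eq⁴ = S(1−A)/(4σ): 1−A = 4σT_eq⁴/S.
1−A = 4 × 5.67×10⁻⁸ × (299)⁴ / 1.04×10⁴ = 0.174.

A ≈ 0.83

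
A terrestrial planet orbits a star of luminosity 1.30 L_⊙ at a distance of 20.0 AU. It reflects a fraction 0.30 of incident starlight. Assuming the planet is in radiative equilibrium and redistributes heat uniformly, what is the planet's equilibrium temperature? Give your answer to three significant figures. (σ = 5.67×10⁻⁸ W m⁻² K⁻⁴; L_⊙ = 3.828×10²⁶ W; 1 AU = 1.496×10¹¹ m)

d = 20.0 AU = 2.99×10¹² m.
L = 1.30 × 3.828×10²⁶ = 4.98×10²⁶ W.
Flux: S = L/(4πd²) = 4.98×10²⁶/(4π×(2.99×10¹²)²) = 4.42 W m⁻².
Energy balance: absorbed = emitted ⇒ πR²·S(1−A) = 4πR²·σT_eq⁴, so T_eq⁴ = S(1−A)/(4σ).
T_eq = [4.42 × 0.70 / (4 × 5.67×10⁻⁸)]^(1/4) = (1.37×10⁷)^(1/4) = 60.8 K.

T_eq ≈ 60.8 K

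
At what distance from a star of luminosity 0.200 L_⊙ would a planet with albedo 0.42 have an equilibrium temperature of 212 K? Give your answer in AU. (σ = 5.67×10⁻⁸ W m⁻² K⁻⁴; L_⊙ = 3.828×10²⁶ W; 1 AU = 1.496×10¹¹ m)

d ≈ 0.587 AU

L = 0.200 × 3.828×10²⁶ = 7.66×10²⁵ W.
From T_eq⁴ = L(1−A)/(16πσd²): d = √[L(1−A)/(16πσT_eq⁴)].
d = √[7.66×10²⁵ × 0.58 / (16π × 5.67×10⁻⁸ × (212)⁴)] = 8.78×10¹⁰ m = 0.587 AU.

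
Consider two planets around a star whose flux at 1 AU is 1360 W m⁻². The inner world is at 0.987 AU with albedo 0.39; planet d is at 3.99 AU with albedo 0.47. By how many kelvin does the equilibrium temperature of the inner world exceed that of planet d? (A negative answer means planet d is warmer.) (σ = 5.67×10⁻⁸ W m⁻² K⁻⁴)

ΔT ≈ 128.7 K

T_eq = [S₀(1−A)/(4σd²)]^(1/4), so T ∝ (1−A)^(1/4) / √d.
T₁ = [1360×0.61/(4×5.67×10⁻⁸×0.987²)]^(1/4) = 247.54 K.
T₂ = [1360×0.53/(4×5.67×10⁻⁸×3.99²)]^(1/4) = 118.87 K.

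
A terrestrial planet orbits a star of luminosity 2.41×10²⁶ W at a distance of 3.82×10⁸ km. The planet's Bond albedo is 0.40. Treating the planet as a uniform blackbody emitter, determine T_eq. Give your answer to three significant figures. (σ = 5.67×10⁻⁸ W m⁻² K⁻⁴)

d = 3.82×10⁸ km = 3.82×10¹¹ m.
Flux: S = L/(4πd²) = 2.41×10²⁶/(4π×(3.82×10¹¹)²) = 131 W m⁻².
Energy balance: absorbed = emitted ⇒ πR²·S(1−A) = 4πR²·σT_eq⁴, so T_eq⁴ = S(1−A)/(4σ).
T_eq = [131 × 0.60 / (4 × 5.67×10⁻⁸)]^(1/4) = (3.48×10⁸)^(1/4) = 137 K.

T_eq ≈ 137 K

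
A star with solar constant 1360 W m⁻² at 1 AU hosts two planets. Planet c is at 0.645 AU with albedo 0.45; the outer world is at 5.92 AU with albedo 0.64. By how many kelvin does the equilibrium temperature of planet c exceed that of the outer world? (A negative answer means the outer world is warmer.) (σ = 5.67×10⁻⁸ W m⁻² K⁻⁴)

ΔT ≈ 209.8 K

T_eq = [S₀(1−A)/(4σd²)]^(1/4), so T ∝ (1−A)^(1/4) / √d.
T₁ = [1360×0.55/(4×5.67×10⁻⁸×0.645²)]^(1/4) = 298.39 K.
T₂ = [1360×0.36/(4×5.67×10⁻⁸×5.92²)]^(1/4) = 88.59 K.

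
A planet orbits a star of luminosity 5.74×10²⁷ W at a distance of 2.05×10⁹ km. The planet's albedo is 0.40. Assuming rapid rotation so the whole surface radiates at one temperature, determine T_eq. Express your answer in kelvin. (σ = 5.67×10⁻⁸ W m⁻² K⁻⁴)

d = 2.05×10⁹ km = 2.05×10¹² m.
Flux: S = L/(4πd²) = 5.74×10²⁷/(4π×(2.05×10¹²)²) = 109 W m⁻².
Energy balance: absorbed = emitted ⇒ πR²·S(1−A) = 4πR²·σT_eq⁴, so T_eq⁴ = S(1−A)/(4σ).
T_eq = [109 × 0.60 / (4 × 5.67×10⁻⁸)]^(1/4) = (2.88×10⁸)^(1/4) = 130 K.

T_eq ≈ 130 K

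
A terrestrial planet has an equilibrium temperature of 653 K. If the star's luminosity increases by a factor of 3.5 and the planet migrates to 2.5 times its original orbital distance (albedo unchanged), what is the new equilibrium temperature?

T_eq ≈ 565 K

T_eq ∝ L^(1/4) · d^(−1/2).
T′ = 653 × 3.5^(1/4) / 2.5^(1/2) = 565 K.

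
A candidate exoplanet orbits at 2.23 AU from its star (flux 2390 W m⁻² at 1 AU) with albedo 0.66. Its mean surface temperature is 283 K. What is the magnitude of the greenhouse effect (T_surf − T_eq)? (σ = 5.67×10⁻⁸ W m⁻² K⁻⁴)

S = 2390/2.23² = 480.6 W m⁻².
T_eq = [S(1−A)/(4σ)]^(1/4) = [480.6×0.34/(4×5.67×10⁻⁸)]^(1/4) = 163.8 K.
ΔT = T_surf − T_eq = 283 − 163.8.

ΔT ≈ 119.2 K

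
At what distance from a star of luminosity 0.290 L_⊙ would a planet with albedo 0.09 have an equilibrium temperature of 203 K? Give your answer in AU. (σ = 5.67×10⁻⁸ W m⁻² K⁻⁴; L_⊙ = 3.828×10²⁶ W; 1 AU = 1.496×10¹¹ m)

d ≈ 0.966 AU

L = 0.290 × 3.828×10²⁶ = 1.11×10²⁶ W.
From T_eq⁴ = L(1−A)/(16πσd²): d = √[L(1−A)/(16πσT_eq⁴)].
d = √[1.11×10²⁶ × 0.91 / (16π × 5.67×10⁻⁸ × (203)⁴)] = 1.44×10¹¹ m = 0.966 AU.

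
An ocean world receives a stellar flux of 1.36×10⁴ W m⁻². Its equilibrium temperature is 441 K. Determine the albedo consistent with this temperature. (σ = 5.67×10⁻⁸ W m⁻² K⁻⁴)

A ≈ 0.37

From T_eq⁴ = S(1−A)/(4σ): 1−A = 4σT_eq⁴/S.
1−A = 4 × 5.67×10⁻⁸ × (441)⁴ / 1.36×10⁴ = 0.631.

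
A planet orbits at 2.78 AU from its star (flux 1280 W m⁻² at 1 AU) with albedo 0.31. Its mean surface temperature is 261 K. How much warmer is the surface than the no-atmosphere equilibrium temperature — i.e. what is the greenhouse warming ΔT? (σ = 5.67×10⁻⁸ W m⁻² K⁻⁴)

S = 1280/2.78² = 165.6 W m⁻².
T_eq = [S(1−A)/(4σ)]^(1/4) = [165.6×0.69/(4×5.67×10⁻⁸)]^(1/4) = 149.8 K.
ΔT = T_surf − T_eq = 261 − 149.8.

ΔT ≈ 111.2 K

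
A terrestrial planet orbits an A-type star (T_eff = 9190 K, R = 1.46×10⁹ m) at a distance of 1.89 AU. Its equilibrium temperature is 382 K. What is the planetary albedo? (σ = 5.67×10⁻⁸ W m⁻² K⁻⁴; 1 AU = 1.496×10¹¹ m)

d = 1.89 AU = 2.83×10¹¹ m.
L = 4πR_⋆²σT_⋆⁴ = 4π(1.46×10⁹)² × 5.67×10⁻⁸ × (9190)⁴ = 1.08×10²⁸ W.
S = L/(4πd²) = 1.08×10⁴ W m⁻².
From T_eq⁴ = S(1−A)/(4σ): 1−A = 4σT_eq⁴/S.
1−A = 4 × 5.67×10⁻⁸ × (382)⁴ / 1.08×10⁴ = 0.448.

A ≈ 0.55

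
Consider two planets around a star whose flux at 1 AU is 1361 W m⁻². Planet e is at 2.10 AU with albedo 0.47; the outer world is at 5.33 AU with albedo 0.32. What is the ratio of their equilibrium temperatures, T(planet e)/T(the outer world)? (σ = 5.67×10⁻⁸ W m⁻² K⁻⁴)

T_eq = [S₀(1−A)/(4σd²)]^(1/4), so T ∝ (1−A)^(1/4) / √d.
T₁ = [1361×0.53/(4×5.67×10⁻⁸×2.10²)]^(1/4) = 163.88 K.
T₂ = [1361×0.68/(4×5.67×10⁻⁸×5.33²)]^(1/4) = 109.48 K.

T₁/T₂ ≈ 1.497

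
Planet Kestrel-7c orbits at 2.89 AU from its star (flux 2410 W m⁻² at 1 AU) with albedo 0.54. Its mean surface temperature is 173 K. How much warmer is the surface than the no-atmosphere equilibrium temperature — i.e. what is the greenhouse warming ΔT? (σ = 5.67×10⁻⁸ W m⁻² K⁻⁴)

S = 2410/2.89² = 288.6 W m⁻².
T_eq = [S(1−A)/(4σ)]^(1/4) = [288.6×0.46/(4×5.67×10⁻⁸)]^(1/4) = 155.5 K.
ΔT = T_surf − T_eq = 173 − 155.5.

ΔT ≈ 17.5 K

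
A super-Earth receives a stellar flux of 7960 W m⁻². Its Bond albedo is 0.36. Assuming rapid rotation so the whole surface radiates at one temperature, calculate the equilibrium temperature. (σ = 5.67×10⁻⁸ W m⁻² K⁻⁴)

T_eq ≈ 387 K

Energy balance: absorbed = emitted ⇒ πR²·S(1−A) = 4πR²·σT_eq⁴, so T_eq⁴ = S(1−A)/(4σ).
T_eq = [7960 × 0.64 / (4 × 5.67×10⁻⁸)]^(1/4) = (2.25×10¹⁰)^(1/4) = 387 K.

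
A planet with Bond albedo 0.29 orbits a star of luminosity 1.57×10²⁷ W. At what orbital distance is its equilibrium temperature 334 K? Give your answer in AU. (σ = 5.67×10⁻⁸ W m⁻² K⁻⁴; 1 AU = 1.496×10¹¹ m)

From T_eq⁴ = L(1−A)/(16πσd²): d = √[L(1−A)/(16πσT_eq⁴)].
d = √[1.57×10²⁷ × 0.71 / (16π × 5.67×10⁻⁸ × (334)⁴)] = 1.77×10¹¹ m = 1.19 AU.

d ≈ 1.19 AU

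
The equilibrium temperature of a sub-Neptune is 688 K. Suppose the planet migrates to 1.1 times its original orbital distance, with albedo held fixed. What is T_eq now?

T_eq ∝ L^(1/4) · d^(−1/2).
T′ = 688 / 1.1^(1/2) = 656 K.

T_eq ≈ 656 K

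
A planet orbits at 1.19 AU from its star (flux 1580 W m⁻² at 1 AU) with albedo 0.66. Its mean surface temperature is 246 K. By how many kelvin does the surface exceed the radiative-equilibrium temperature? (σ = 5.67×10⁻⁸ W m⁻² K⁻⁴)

ΔT ≈ 43.8 K

S = 1580/1.19² = 1116 W m⁻².
T_eq = [S(1−A)/(4σ)]^(1/4) = [1116×0.34/(4×5.67×10⁻⁸)]^(1/4) = 202.2 K.
ΔT = T_surf − T_eq = 246 − 202.2.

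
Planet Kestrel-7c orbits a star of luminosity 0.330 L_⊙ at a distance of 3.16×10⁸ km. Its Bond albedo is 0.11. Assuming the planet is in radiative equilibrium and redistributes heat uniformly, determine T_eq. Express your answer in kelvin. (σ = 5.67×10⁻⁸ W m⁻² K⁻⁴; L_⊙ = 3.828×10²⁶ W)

T_eq ≈ 141 K

d = 3.16×10⁸ km = 3.16×10¹¹ m.
L = 0.330 × 3.828×10²⁶ = 1.26×10²⁶ W.
Flux: S = L/(4πd²) = 1.26×10²⁶/(4π×(3.16×10¹¹)²) = 101 W m⁻².
Energy balance: absorbed = emitted ⇒ πR²·S(1−A) = 4πR²·σT_eq⁴, so T_eq⁴ = S(1−A)/(4σ).
T_eq = [101 × 0.89 / (4 × 5.67×10⁻⁸)]^(1/4) = (3.95×10⁸)^(1/4) = 141 K.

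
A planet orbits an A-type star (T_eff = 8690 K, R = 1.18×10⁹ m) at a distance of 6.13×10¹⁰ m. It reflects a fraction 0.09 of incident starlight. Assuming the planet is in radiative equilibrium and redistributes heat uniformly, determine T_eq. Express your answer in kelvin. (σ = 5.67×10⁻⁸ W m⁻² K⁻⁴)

T_eq ≈ 833 K

L = 4πR_⋆²σT_⋆⁴ = 4π(1.18×10⁹)² × 5.67×10⁻⁸ × (8690)⁴ = 5.66×10²⁷ W.
S = L/(4πd²) = 1.20×10⁵ W m⁻².
Energy balance: absorbed = emitted ⇒ πR²·S(1−A) = 4πR²·σT_eq⁴, so T_eq⁴ = S(1−A)/(4σ).
T_eq = [1.20×10⁵ × 0.91 / (4 × 5.67×10⁻⁸)]^(1/4) = (4.81×10¹¹)^(1/4) = 833 K.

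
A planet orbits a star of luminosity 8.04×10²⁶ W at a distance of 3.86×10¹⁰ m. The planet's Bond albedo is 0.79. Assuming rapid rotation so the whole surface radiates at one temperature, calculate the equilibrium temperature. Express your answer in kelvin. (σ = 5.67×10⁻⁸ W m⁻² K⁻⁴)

Flux: S = L/(4πd²) = 8.04×10²⁶/(4π×(3.86×10¹⁰)²) = 4.29×10⁴ W m⁻².
Energy balance: absorbed = emitted ⇒ πR²·S(1−A) = 4πR²·σT_eq⁴, so T_eq⁴ = S(1−A)/(4σ).
T_eq = [4.29×10⁴ × 0.21 / (4 × 5.67×10⁻⁸)]^(1/4) = (3.98×10¹⁰)^(1/4) = 447 K.

T_eq ≈ 447 K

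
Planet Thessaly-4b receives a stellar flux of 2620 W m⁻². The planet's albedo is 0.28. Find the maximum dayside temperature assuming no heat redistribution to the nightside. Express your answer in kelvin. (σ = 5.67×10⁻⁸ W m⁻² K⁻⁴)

T_ss ≈ 427 K

With no redistribution each surface element balances locally: S(1−A) = σT⁴.
T = [2620 × 0.72 / 5.67×10⁻⁸]^(1/4) = (3.33×10¹⁰)^(1/4) = 427 K.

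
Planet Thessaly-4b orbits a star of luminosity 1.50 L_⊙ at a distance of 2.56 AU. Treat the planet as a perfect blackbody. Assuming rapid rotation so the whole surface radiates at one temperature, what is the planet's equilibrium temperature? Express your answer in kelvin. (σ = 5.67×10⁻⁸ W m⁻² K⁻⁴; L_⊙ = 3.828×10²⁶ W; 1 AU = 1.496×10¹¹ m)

T_eq ≈ 193 K

d = 2.56 AU = 3.83×10¹¹ m.
L = 1.50 × 3.828×10²⁶ = 5.74×10²⁶ W.
Flux: S = L/(4πd²) = 5.74×10²⁶/(4π×(3.83×10¹¹)²) = 312 W m⁻².
Energy balance: absorbed = emitted ⇒ πR²·S(1−A) = 4πR²·σT_eq⁴, so T_eq⁴ = S(1−A)/(4σ).
T_eq = [312 × 1.00 / (4 × 5.67×10⁻⁸)]^(1/4) = (1.37×10⁹)^(1/4) = 193 K.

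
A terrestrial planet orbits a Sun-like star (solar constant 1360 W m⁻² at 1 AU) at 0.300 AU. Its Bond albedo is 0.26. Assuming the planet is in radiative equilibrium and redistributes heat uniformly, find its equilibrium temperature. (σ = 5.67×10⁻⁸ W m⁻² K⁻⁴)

Flux at 0.300 AU: S = 1360/0.300² = 1.51×10⁴ W m⁻².
Energy balance: absorbed = emitted ⇒ πR²·S(1−A) = 4πR²·σT_eq⁴, so T_eq⁴ = S(1−A)/(4σ).
T_eq = [1.51×10⁴ × 0.74 / (4 × 5.67×10⁻⁸)]^(1/4) = (4.93×10¹⁰)^(1/4) = 471 K.

T_eq ≈ 471 K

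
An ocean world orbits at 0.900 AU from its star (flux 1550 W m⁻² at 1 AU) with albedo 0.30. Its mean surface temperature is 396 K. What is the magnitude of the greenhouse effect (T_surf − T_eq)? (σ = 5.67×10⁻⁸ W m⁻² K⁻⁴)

S = 1550/0.900² = 1914 W m⁻².
T_eq = [S(1−A)/(4σ)]^(1/4) = [1914×0.70/(4×5.67×10⁻⁸)]^(1/4) = 277.2 K.
ΔT = T_surf − T_eq = 396 − 277.2.

ΔT ≈ 118.8 K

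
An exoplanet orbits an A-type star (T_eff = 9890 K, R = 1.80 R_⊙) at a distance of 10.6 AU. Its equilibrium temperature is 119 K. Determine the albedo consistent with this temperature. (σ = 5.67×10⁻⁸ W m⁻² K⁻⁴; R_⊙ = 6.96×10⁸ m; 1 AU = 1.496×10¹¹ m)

R_⋆ = 1.80 × 6.96×10⁸ = 1.25×10⁹ m.
d = 10.6 AU = 1.59×10¹² m.
L = 4πR_⋆²σT_⋆⁴ = 4π(1.25×10⁹)² × 5.67×10⁻⁸ × (9890)⁴ = 1.07×10²⁸ W.
S = L/(4πd²) = 339 W m⁻².
From T_eq⁴ = S(1−A)/(4σ): 1−A = 4σT_eq⁴/S.
1−A = 4 × 5.67×10⁻⁸ × (119)⁴ / 339 = 0.134.

A ≈ 0.87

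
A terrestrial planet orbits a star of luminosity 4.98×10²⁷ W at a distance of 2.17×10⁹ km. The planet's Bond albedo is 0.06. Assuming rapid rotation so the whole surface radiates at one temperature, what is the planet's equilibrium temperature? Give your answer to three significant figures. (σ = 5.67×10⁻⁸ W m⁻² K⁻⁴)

T_eq ≈ 137 K

d = 2.17×10⁹ km = 2.17×10¹² m.
Flux: S = L/(4πd²) = 4.98×10²⁷/(4π×(2.17×10¹²)²) = 84.2 W m⁻².
Energy balance: absorbed = emitted ⇒ πR²·S(1−A) = 4πR²·σT_eq⁴, so T_eq⁴ = S(1−A)/(4σ).
T_eq = [84.2 × 0.94 / (4 × 5.67×10⁻⁸)]^(1/4) = (3.49×10⁸)^(1/4) = 137 K.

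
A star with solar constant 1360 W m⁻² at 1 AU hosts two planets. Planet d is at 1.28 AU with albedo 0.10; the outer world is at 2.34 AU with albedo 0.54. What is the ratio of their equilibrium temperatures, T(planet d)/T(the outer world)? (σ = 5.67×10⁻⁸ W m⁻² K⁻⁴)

T₁/T₂ ≈ 1.599

T_eq = [S₀(1−A)/(4σd²)]^(1/4), so T ∝ (1−A)^(1/4) / √d.
T₁ = [1360×0.90/(4×5.67×10⁻⁸×1.28²)]^(1/4) = 239.57 K.
T₂ = [1360×0.46/(4×5.67×10⁻⁸×2.34²)]^(1/4) = 149.82 K.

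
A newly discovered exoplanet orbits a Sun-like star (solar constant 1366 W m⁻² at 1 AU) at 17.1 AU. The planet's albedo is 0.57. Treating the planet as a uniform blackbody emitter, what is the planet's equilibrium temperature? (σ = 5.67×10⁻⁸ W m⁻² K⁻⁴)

T_eq ≈ 54.6 K

Flux at 17.1 AU: S = 1366/17.1² = 4.67 W m⁻².
Energy balance: absorbed = emitted ⇒ πR²·S(1−A) = 4πR²·σT_eq⁴, so T_eq⁴ = S(1−A)/(4σ).
T_eq = [4.67 × 0.43 / (4 × 5.67×10⁻⁸)]^(1/4) = (8.86×10⁶)^(1/4) = 54.6 K.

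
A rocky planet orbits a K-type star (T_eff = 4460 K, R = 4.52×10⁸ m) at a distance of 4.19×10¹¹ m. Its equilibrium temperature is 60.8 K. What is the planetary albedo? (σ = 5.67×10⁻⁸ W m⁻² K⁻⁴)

A ≈ 0.88

L = 4πR_⋆²σT_⋆⁴ = 4π(4.52×10⁸)² × 5.67×10⁻⁸ × (4460)⁴ = 5.76×10²⁵ W.
S = L/(4πd²) = 26.1 W m⁻².
From T_eq⁴ = S(1−A)/(4σ): 1−A = 4σT_eq⁴/S.
1−A = 4 × 5.67×10⁻⁸ × (60.8)⁴ / 26.1 = 0.119.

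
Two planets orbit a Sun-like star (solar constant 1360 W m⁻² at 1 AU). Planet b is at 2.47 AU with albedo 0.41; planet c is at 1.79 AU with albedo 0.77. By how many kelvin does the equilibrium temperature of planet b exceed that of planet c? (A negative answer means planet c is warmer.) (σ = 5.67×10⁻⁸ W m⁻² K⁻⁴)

T_eq = [S₀(1−A)/(4σd²)]^(1/4), so T ∝ (1−A)^(1/4) / √d.
T₁ = [1360×0.59/(4×5.67×10⁻⁸×2.47²)]^(1/4) = 155.18 K.
T₂ = [1360×0.23/(4×5.67×10⁻⁸×1.79²)]^(1/4) = 144.04 K.

ΔT ≈ 11.1 K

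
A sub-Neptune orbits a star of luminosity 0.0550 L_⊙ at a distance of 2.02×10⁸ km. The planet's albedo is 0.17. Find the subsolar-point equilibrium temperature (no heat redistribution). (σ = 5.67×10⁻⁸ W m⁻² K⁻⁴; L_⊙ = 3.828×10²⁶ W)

d = 2.02×10⁸ km = 2.02×10¹¹ m.
L = 0.0550 × 3.828×10²⁶ = 2.11×10²⁵ W.
Flux: S = L/(4πd²) = 2.11×10²⁵/(4π×(2.02×10¹¹)²) = 41.1 W m⁻².
At the subsolar point the surface absorbs S(1−A) and emits σT⁴ per unit area — no factor of 4, since only the local patch is in balance.
T = [41.1 × 0.83 / 5.67×10⁻⁸]^(1/4) = (6.01×10⁸)^(1/4) = 157 K.

T_ss ≈ 157 K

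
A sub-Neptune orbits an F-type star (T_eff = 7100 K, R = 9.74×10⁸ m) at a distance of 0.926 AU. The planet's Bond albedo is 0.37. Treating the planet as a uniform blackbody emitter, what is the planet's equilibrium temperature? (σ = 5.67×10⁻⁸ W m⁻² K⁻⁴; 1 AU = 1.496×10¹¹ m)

d = 0.926 AU = 1.39×10¹¹ m.
L = 4πR_⋆²σT_⋆⁴ = 4π(9.74×10⁸)² × 5.67×10⁻⁸ × (7100)⁴ = 1.72×10²⁷ W.
S = L/(4πd²) = 7120 W m⁻².
Energy balance: absorbed = emitted ⇒ πR²·S(1−A) = 4πR²·σT_eq⁴, so T_eq⁴ = S(1−A)/(4σ).
T_eq = [7120 × 0.63 / (4 × 5.67×10⁻⁸)]^(1/4) = (1.98×10¹⁰)^(1/4) = 375 K.

T_eq ≈ 375 K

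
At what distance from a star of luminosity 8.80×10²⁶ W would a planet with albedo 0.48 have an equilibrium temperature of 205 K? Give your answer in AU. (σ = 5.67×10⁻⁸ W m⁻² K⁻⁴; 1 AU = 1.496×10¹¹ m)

d ≈ 2.02 AU

From T_eq⁴ = L(1−A)/(16πσd²): d = √[L(1−A)/(16πσT_eq⁴)].
d = √[8.80×10²⁶ × 0.52 / (16π × 5.67×10⁻⁸ × (205)⁴)] = 3.02×10¹¹ m = 2.02 AU.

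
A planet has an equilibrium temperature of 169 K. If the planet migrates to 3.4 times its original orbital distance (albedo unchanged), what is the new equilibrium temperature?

T_eq ≈ 91.7 K

T_eq ∝ L^(1/4) · d^(−1/2).
T′ = 169 / 3.4^(1/2) = 91.7 K.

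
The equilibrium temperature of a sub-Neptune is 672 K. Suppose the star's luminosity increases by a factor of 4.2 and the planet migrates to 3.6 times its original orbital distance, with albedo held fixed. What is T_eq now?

T_eq ∝ L^(1/4) · d^(−1/2).
T′ = 672 × 4.2^(1/4) / 3.6^(1/2) = 507 K.

T_eq ≈ 507 K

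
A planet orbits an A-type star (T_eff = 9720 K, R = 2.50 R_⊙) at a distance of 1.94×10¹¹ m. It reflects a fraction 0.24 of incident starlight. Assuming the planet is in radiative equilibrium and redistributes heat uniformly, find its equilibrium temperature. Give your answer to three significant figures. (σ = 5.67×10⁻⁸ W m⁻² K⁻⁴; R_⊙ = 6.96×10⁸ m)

T_eq ≈ 608 K

R_⋆ = 2.50 × 6.96×10⁸ = 1.74×10⁹ m.
L = 4πR_⋆²σT_⋆⁴ = 4π(1.74×10⁹)² × 5.67×10⁻⁸ × (9720)⁴ = 1.93×10²⁸ W.
S = L/(4πd²) = 4.07×10⁴ W m⁻².
Energy balance: absorbed = emitted ⇒ πR²·S(1−A) = 4πR²·σT_eq⁴, so T_eq⁴ = S(1−A)/(4σ).
T_eq = [4.07×10⁴ × 0.76 / (4 × 5.67×10⁻⁸)]^(1/4) = (1.36×10¹¹)^(1/4) = 608 K.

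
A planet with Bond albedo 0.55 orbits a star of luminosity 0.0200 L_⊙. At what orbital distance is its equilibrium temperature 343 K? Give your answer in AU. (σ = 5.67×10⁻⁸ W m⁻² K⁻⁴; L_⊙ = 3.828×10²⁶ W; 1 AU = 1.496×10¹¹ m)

L = 0.0200 × 3.828×10²⁶ = 7.66×10²⁴ W.
From T_eq⁴ = L(1−A)/(16πσd²): d = √[L(1−A)/(16πσT_eq⁴)].
d = √[7.66×10²⁴ × 0.45 / (16π × 5.67×10⁻⁸ × (343)⁴)] = 9.35×10⁹ m = 0.0625 AU.

d ≈ 0.0625 AU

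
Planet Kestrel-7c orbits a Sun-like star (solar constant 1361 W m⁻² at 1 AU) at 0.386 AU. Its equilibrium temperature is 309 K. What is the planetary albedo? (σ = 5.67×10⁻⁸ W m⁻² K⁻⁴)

A ≈ 0.77

Flux at 0.386 AU: S = 1361/0.386² = 9130 W m⁻².
From T_eq⁴ = S(1−A)/(4σ): 1−A = 4σT_eq⁴/S.
1−A = 4 × 5.67×10⁻⁸ × (309)⁴ / 9130 = 0.226.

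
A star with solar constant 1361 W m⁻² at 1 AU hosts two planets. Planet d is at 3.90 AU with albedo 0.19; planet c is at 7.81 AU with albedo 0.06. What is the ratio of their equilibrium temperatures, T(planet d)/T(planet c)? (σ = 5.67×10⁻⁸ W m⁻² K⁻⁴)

T₁/T₂ ≈ 1.363

T_eq = [S₀(1−A)/(4σd²)]^(1/4), so T ∝ (1−A)^(1/4) / √d.
T₁ = [1361×0.81/(4×5.67×10⁻⁸×3.90²)]^(1/4) = 133.70 K.
T₂ = [1361×0.94/(4×5.67×10⁻⁸×7.81²)]^(1/4) = 98.06 K.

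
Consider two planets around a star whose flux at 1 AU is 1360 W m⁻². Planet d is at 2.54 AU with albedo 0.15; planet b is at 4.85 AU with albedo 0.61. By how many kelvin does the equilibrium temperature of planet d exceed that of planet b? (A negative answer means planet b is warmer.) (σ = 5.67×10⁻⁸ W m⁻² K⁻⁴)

ΔT ≈ 67.8 K

T_eq = [S₀(1−A)/(4σd²)]^(1/4), so T ∝ (1−A)^(1/4) / √d.
T₁ = [1360×0.85/(4×5.67×10⁻⁸×2.54²)]^(1/4) = 167.65 K.
T₂ = [1360×0.39/(4×5.67×10⁻⁸×4.85²)]^(1/4) = 99.85 K.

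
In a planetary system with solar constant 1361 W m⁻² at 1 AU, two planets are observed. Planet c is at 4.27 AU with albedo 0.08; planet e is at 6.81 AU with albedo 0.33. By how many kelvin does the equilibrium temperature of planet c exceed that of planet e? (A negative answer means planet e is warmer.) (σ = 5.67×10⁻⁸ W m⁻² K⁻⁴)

ΔT ≈ 35.4 K

T_eq = [S₀(1−A)/(4σd²)]^(1/4), so T ∝ (1−A)^(1/4) / √d.
T₁ = [1361×0.92/(4×5.67×10⁻⁸×4.27²)]^(1/4) = 131.91 K.
T₂ = [1361×0.67/(4×5.67×10⁻⁸×6.81²)]^(1/4) = 96.49 K.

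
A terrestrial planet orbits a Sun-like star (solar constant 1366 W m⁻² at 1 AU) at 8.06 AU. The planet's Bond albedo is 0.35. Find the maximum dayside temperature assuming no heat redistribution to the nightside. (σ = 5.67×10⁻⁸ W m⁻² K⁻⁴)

T_ss ≈ 125 K

Flux at 8.06 AU: S = 1366/8.06² = 21.0 W m⁻².
With no redistribution each surface element balances locally: S(1−A) = σT⁴.
T = [21.0 × 0.65 / 5.67×10⁻⁸]^(1/4) = (2.41×10⁸)^(1/4) = 125 K.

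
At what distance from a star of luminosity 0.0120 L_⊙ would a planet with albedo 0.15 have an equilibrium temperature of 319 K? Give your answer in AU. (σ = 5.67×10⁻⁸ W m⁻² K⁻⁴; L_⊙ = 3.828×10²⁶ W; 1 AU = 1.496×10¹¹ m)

L = 0.0120 × 3.828×10²⁶ = 4.59×10²⁴ W.
From T_eq⁴ = L(1−A)/(16πσd²): d = √[L(1−A)/(16πσT_eq⁴)].
d = √[4.59×10²⁴ × 0.85 / (16π × 5.67×10⁻⁸ × (319)⁴)] = 1.15×10¹⁰ m = 0.0769 AU.

d ≈ 0.0769 AU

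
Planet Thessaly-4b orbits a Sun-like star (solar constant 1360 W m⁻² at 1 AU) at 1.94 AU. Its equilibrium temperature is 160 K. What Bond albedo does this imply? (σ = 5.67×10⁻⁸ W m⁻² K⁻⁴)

Flux at 1.94 AU: S = 1360/1.94² = 361 W m⁻².
From T_eq⁴ = S(1−A)/(4σ): 1−A = 4σT_eq⁴/S.
1−A = 4 × 5.67×10⁻⁸ × (160)⁴ / 361 = 0.411.

A ≈ 0.59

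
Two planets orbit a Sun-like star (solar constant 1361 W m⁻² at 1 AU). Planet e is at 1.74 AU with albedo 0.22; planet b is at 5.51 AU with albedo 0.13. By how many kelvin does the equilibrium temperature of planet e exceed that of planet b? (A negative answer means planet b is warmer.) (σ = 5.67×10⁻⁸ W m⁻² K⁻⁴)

ΔT ≈ 83.8 K

T_eq = [S₀(1−A)/(4σd²)]^(1/4), so T ∝ (1−A)^(1/4) / √d.
T₁ = [1361×0.78/(4×5.67×10⁻⁸×1.74²)]^(1/4) = 198.29 K.
T₂ = [1361×0.87/(4×5.67×10⁻⁸×5.51²)]^(1/4) = 114.51 K.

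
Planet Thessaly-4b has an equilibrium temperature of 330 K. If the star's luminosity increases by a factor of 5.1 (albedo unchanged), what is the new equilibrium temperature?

T_eq ≈ 496 K

T_eq ∝ L^(1/4) · d^(−1/2).
T′ = 330 × 5.1^(1/4) = 496 K.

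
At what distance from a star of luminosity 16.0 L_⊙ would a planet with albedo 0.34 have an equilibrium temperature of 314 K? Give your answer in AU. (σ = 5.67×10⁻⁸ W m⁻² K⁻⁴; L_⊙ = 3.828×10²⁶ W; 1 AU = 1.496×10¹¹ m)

d ≈ 2.55 AU

L = 16.0 × 3.828×10²⁶ = 6.12×10²⁷ W.
From T_eq⁴ = L(1−A)/(16πσd²): d = √[L(1−A)/(16πσT_eq⁴)].
d = √[6.12×10²⁷ × 0.66 / (16π × 5.67×10⁻⁸ × (314)⁴)] = 3.82×10¹¹ m = 2.55 AU.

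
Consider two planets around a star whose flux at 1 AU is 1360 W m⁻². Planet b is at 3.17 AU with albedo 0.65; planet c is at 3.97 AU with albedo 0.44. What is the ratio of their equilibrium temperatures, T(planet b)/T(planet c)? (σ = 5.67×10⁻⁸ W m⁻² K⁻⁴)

T₁/T₂ ≈ 0.995

T_eq = [S₀(1−A)/(4σd²)]^(1/4), so T ∝ (1−A)^(1/4) / √d.
T₁ = [1360×0.35/(4×5.67×10⁻⁸×3.17²)]^(1/4) = 120.22 K.
T₂ = [1360×0.56/(4×5.67×10⁻⁸×3.97²)]^(1/4) = 120.82 K.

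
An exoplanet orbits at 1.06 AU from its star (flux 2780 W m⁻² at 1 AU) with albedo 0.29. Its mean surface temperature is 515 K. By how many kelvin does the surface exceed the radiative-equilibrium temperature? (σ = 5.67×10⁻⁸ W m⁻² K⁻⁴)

S = 2780/1.06² = 2474 W m⁻².
T_eq = [S(1−A)/(4σ)]^(1/4) = [2474×0.71/(4×5.67×10⁻⁸)]^(1/4) = 296.7 K.
ΔT = T_surf − T_eq = 515 − 296.7.

ΔT ≈ 218.3 K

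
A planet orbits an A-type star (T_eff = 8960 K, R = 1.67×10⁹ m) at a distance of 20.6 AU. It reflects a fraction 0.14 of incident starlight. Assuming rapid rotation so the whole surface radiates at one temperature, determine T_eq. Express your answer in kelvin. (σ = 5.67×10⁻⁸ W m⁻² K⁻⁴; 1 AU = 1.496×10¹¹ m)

d = 20.6 AU = 3.08×10¹² m.
L = 4πR_⋆²σT_⋆⁴ = 4π(1.67×10⁹)² × 5.67×10⁻⁸ × (8960)⁴ = 1.28×10²⁸ W.
S = L/(4πd²) = 107 W m⁻².
Energy balance: absorbed = emitted ⇒ πR²·S(1−A) = 4πR²·σT_eq⁴, so T_eq⁴ = S(1−A)/(4σ).
T_eq = [107 × 0.86 / (4 × 5.67×10⁻⁸)]^(1/4) = (4.07×10⁸)^(1/4) = 142 K.

T_eq ≈ 142 K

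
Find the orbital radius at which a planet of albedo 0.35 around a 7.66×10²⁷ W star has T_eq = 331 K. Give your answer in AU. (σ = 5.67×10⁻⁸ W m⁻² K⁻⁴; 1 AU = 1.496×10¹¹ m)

From T_eq⁴ = L(1−A)/(16πσd²): d = √[L(1−A)/(16πσT_eq⁴)].
d = √[7.66×10²⁷ × 0.65 / (16π × 5.67×10⁻⁸ × (331)⁴)] = 3.81×10¹¹ m = 2.55 AU.

d ≈ 2.55 AU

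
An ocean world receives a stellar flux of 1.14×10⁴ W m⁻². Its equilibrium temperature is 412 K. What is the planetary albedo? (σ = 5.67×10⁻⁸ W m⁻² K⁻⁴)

From T_eq⁴ = S(1−A)/(4σ): 1−A = 4σT_eq⁴/S.
1−A = 4 × 5.67×10⁻⁸ × (412)⁴ / 1.14×10⁴ = 0.573.

A ≈ 0.43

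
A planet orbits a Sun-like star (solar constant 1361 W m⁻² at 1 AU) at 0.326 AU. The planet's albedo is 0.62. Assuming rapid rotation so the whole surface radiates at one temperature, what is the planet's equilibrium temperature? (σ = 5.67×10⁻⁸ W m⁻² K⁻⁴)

T_eq ≈ 383 K

Flux at 0.326 AU: S = 1361/0.326² = 1.28×10⁴ W m⁻².
Energy balance: absorbed = emitted ⇒ πR²·S(1−A) = 4πR²·σT_eq⁴, so T_eq⁴ = S(1−A)/(4σ).
T_eq = [1.28×10⁴ × 0.38 / (4 × 5.67×10⁻⁸)]^(1/4) = (2.15×10¹⁰)^(1/4) = 383 K.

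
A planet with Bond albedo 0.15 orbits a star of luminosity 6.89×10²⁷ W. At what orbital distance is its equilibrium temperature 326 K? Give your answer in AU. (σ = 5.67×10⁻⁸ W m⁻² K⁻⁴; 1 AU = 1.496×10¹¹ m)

d ≈ 2.85 AU

From T_eq⁴ = L(1−A)/(16πσd²): d = √[L(1−A)/(16πσT_eq⁴)].
d = √[6.89×10²⁷ × 0.85 / (16π × 5.67×10⁻⁸ × (326)⁴)] = 4.27×10¹¹ m = 2.85 AU.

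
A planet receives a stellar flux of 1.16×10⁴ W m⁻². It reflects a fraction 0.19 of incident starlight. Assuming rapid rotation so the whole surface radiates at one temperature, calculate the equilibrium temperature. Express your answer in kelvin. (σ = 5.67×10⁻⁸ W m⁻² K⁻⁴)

T_eq ≈ 451 K

Energy balance: absorbed = emitted ⇒ πR²·S(1−A) = 4πR²·σT_eq⁴, so T_eq⁴ = S(1−A)/(4σ).
T_eq = [1.16×10⁴ × 0.81 / (4 × 5.67×10⁻⁸)]^(1/4) = (4.14×10¹⁰)^(1/4) = 451 K.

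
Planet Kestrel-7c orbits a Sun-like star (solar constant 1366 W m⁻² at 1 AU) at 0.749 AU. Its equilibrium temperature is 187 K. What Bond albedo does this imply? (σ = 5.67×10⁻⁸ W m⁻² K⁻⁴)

A ≈ 0.89

Flux at 0.749 AU: S = 1366/0.749² = 2430 W m⁻².
From T_eq⁴ = S(1−A)/(4σ): 1−A = 4σT_eq⁴/S.
1−A = 4 × 5.67×10⁻⁸ × (187)⁴ / 2430 = 0.114.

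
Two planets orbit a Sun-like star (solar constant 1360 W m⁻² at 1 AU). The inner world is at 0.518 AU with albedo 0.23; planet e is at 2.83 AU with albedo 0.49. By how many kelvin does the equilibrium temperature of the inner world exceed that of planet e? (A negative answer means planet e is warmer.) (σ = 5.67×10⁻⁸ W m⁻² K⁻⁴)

T_eq = [S₀(1−A)/(4σd²)]^(1/4), so T ∝ (1−A)^(1/4) / √d.
T₁ = [1360×0.77/(4×5.67×10⁻⁸×0.518²)]^(1/4) = 362.19 K.
T₂ = [1360×0.51/(4×5.67×10⁻⁸×2.83²)]^(1/4) = 139.79 K.

ΔT ≈ 222.4 K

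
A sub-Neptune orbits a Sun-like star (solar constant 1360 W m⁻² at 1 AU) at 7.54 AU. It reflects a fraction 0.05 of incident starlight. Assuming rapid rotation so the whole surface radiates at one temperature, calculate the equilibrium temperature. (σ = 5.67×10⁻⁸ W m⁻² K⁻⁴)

Flux at 7.54 AU: S = 1360/7.54² = 23.9 W m⁻².
Energy balance: absorbed = emitted ⇒ πR²·S(1−A) = 4πR²·σT_eq⁴, so T_eq⁴ = S(1−A)/(4σ).
T_eq = [23.9 × 0.95 / (4 × 5.67×10⁻⁸)]^(1/4) = (1.00×10⁸)^(1/4) = 100 K.

T_eq ≈ 100 K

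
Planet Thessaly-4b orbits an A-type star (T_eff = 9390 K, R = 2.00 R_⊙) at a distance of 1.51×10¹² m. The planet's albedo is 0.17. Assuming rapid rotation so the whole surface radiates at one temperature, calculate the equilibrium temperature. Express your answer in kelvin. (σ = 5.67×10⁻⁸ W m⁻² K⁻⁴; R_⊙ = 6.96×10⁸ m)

T_eq ≈ 192 K

R_⋆ = 2.00 × 6.96×10⁸ = 1.39×10⁹ m.
L = 4πR_⋆²σT_⋆⁴ = 4π(1.39×10⁹)² × 5.67×10⁻⁸ × (9390)⁴ = 1.07×10²⁸ W.
S = L/(4πd²) = 375 W m⁻².
Energy balance: absorbed = emitted ⇒ πR²·S(1−A) = 4πR²·σT_eq⁴, so T_eq⁴ = S(1−A)/(4σ).
T_eq = [375 × 0.83 / (4 × 5.67×10⁻⁸)]^(1/4) = (1.37×10⁹)^(1/4) = 192 K.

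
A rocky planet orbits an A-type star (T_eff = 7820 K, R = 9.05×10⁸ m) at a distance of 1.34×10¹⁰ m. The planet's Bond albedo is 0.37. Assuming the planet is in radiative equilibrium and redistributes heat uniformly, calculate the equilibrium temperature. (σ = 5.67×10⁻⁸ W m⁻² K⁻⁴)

T_eq ≈ 1280 K

L = 4πR_⋆²σT_⋆⁴ = 4π(9.05×10⁸)² × 5.67×10⁻⁸ × (7820)⁴ = 2.18×10²⁷ W.
S = L/(4πd²) = 9.67×10⁵ W m⁻².
Energy balance: absorbed = emitted ⇒ πR²·S(1−A) = 4πR²·σT_eq⁴, so T_eq⁴ = S(1−A)/(4σ).
T_eq = [9.67×10⁵ × 0.63 / (4 × 5.67×10⁻⁸)]^(1/4) = (2.69×10¹²)^(1/4) = 1280 K.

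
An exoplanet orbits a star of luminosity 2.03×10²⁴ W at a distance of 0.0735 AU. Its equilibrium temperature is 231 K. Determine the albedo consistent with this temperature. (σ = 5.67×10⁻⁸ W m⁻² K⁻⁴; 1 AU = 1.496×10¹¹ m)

A ≈ 0.52

d = 0.0735 AU = 1.10×10¹⁰ m.
Flux: S = L/(4πd²) = 2.03×10²⁴/(4π×(1.10×10¹⁰)²) = 1340 W m⁻².
From T_eq⁴ = S(1−A)/(4σ): 1−A = 4σT_eq⁴/S.
1−A = 4 × 5.67×10⁻⁸ × (231)⁴ / 1340 = 0.483.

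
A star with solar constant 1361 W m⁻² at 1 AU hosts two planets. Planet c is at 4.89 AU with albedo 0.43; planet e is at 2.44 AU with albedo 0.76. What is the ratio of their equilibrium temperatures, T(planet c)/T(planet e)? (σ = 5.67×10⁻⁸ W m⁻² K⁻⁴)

T_eq = [S₀(1−A)/(4σd²)]^(1/4), so T ∝ (1−A)^(1/4) / √d.
T₁ = [1361×0.57/(4×5.67×10⁻⁸×4.89²)]^(1/4) = 109.36 K.
T₂ = [1361×0.24/(4×5.67×10⁻⁸×2.44²)]^(1/4) = 124.71 K.

T₁/T₂ ≈ 0.877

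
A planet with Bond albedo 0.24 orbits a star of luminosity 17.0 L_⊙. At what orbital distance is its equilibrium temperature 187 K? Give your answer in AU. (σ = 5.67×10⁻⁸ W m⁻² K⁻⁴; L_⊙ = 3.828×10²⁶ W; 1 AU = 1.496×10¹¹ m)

d ≈ 7.96 AU

L = 17.0 × 3.828×10²⁶ = 6.51×10²⁷ W.
From T_eq⁴ = L(1−A)/(16πσd²): d = √[L(1−A)/(16πσT_eq⁴)].
d = √[6.51×10²⁷ × 0.76 / (16π × 5.67×10⁻⁸ × (187)⁴)] = 1.19×10¹² m = 7.96 AU.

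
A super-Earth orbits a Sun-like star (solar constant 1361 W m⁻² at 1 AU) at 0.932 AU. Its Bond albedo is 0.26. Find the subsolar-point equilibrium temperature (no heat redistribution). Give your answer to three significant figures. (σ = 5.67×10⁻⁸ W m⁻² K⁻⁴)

T_ss ≈ 378 K

Flux at 0.932 AU: S = 1361/0.932² = 1570 W m⁻².
At the subsolar point the surface absorbs S(1−A) and emits σT⁴ per unit area — no factor of 4, since only the local patch is in balance.
T = [1570 × 0.74 / 5.67×10⁻⁸]^(1/4) = (2.04×10¹⁰)^(1/4) = 378 K.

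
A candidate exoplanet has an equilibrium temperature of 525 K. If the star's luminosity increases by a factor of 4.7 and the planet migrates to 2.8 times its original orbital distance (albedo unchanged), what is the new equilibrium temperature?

T_eq ≈ 462 K

T_eq ∝ L^(1/4) · d^(−1/2).
T′ = 525 × 4.7^(1/4) / 2.8^(1/2) = 462 K.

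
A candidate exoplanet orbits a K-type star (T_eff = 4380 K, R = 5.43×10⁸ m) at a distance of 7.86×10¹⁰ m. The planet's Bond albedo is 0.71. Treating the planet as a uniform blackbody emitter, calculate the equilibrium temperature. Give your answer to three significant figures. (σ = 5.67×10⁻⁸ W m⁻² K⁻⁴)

T_eq ≈ 189 K

L = 4πR_⋆²σT_⋆⁴ = 4π(5.43×10⁸)² × 5.67×10⁻⁸ × (4380)⁴ = 7.73×10²⁵ W.
S = L/(4πd²) = 996 W m⁻².
Energy balance: absorbed = emitted ⇒ πR²·S(1−A) = 4πR²·σT_eq⁴, so T_eq⁴ = S(1−A)/(4σ).
T_eq = [996 × 0.29 / (4 × 5.67×10⁻⁸)]^(1/4) = (1.27×10⁹)^(1/4) = 189 K.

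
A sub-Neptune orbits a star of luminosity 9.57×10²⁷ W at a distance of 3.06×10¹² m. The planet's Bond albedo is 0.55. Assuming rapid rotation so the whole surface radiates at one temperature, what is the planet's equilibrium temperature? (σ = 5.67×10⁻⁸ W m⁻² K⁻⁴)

T_eq ≈ 113 K

Flux: S = L/(4πd²) = 9.57×10²⁷/(4π×(3.06×10¹²)²) = 81.3 W m⁻².
Energy balance: absorbed = emitted ⇒ πR²·S(1−A) = 4πR²·σT_eq⁴, so T_eq⁴ = S(1−A)/(4σ).
T_eq = [81.3 × 0.45 / (4 × 5.67×10⁻⁸)]^(1/4) = (1.61×10⁸)^(1/4) = 113 K.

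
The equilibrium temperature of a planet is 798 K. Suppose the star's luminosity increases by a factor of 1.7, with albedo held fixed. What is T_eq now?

T_eq ≈ 911 K

T_eq ∝ L^(1/4) · d^(−1/2).
T′ = 798 × 1.7^(1/4) = 911 K.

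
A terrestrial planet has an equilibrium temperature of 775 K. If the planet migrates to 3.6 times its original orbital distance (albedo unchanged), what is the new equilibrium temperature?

T_eq ∝ L^(1/4) · d^(−1/2).
T′ = 775 / 3.6^(1/2) = 408 K.

T_eq ≈ 408 K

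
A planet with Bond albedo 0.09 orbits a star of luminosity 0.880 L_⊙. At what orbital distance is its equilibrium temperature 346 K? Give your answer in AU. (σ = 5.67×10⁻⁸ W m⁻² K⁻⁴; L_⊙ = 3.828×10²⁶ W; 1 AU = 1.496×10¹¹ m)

d ≈ 0.579 AU

L = 0.880 × 3.828×10²⁶ = 3.37×10²⁶ W.
From T_eq⁴ = L(1−A)/(16πσd²): d = √[L(1−A)/(16πσT_eq⁴)].
d = √[3.37×10²⁶ × 0.91 / (16π × 5.67×10⁻⁸ × (346)⁴)] = 8.66×10¹⁰ m = 0.579 AU.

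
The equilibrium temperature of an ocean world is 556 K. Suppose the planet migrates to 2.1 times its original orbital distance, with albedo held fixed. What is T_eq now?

T_eq ∝ L^(1/4) · d^(−1/2).
T′ = 556 / 2.1^(1/2) = 384 K.

T_eq ≈ 384 K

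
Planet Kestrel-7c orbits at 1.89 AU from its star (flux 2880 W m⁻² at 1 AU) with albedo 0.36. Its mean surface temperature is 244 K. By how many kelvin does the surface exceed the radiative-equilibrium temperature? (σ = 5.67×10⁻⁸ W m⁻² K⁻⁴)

S = 2880/1.89² = 806.2 W m⁻².
T_eq = [S(1−A)/(4σ)]^(1/4) = [806.2×0.64/(4×5.67×10⁻⁸)]^(1/4) = 218.4 K.
ΔT = T_surf − T_eq = 244 − 218.4.

ΔT ≈ 25.6 K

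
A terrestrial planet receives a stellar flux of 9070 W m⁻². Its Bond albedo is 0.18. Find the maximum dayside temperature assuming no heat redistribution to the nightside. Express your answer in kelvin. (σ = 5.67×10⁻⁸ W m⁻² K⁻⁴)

With no redistribution each surface element balances locally: S(1−A) = σT⁴.
T = [9070 × 0.82 / 5.67×10⁻⁸]^(1/4) = (1.31×10¹¹)^(1/4) = 602 K.

T_ss ≈ 602 K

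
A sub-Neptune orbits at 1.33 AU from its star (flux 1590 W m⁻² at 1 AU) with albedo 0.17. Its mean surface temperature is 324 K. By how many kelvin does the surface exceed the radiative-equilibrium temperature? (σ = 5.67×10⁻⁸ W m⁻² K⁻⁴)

ΔT ≈ 84.5 K

S = 1590/1.33² = 898.9 W m⁻².
T_eq = [S(1−A)/(4σ)]^(1/4) = [898.9×0.83/(4×5.67×10⁻⁸)]^(1/4) = 239.5 K.
ΔT = T_surf − T_eq = 324 − 239.5.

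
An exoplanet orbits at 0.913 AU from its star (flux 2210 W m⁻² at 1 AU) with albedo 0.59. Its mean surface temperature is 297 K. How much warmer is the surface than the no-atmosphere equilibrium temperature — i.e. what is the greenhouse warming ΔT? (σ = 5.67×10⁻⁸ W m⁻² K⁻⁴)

S = 2210/0.913² = 2651 W m⁻².
T_eq = [S(1−A)/(4σ)]^(1/4) = [2651×0.41/(4×5.67×10⁻⁸)]^(1/4) = 263.1 K.
ΔT = T_surf − T_eq = 297 − 263.1.

ΔT ≈ 33.9 K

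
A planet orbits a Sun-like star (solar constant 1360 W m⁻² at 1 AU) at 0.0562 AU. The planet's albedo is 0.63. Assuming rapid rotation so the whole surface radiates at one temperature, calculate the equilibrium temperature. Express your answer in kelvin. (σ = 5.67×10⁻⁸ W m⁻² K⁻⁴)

Flux at 0.0562 AU: S = 1360/0.0562² = 4.31×10⁵ W m⁻².
Energy balance: absorbed = emitted ⇒ πR²·S(1−A) = 4πR²·σT_eq⁴, so T_eq⁴ = S(1−A)/(4σ).
T_eq = [4.31×10⁵ × 0.37 / (4 × 5.67×10⁻⁸)]^(1/4) = (7.02×10¹¹)^(1/4) = 915 K.

T_eq ≈ 915 K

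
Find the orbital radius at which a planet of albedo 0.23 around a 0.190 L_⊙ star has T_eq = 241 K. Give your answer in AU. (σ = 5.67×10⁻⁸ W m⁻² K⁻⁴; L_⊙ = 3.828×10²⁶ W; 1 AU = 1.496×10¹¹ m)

L = 0.190 × 3.828×10²⁶ = 7.27×10²⁵ W.
From T_eq⁴ = L(1−A)/(16πσd²): d = √[L(1−A)/(16πσT_eq⁴)].
d = √[7.27×10²⁵ × 0.77 / (16π × 5.67×10⁻⁸ × (241)⁴)] = 7.63×10¹⁰ m = 0.510 AU.

d ≈ 0.510 AU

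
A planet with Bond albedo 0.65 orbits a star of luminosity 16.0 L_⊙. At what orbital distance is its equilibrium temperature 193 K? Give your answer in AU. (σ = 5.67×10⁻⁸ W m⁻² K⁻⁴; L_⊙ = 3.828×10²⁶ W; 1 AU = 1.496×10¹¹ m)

L = 16.0 × 3.828×10²⁶ = 6.12×10²⁷ W.
From T_eq⁴ = L(1−A)/(16πσd²): d = √[L(1−A)/(16πσT_eq⁴)].
d = √[6.12×10²⁷ × 0.35 / (16π × 5.67×10⁻⁸ × (193)⁴)] = 7.36×10¹¹ m = 4.92 AU.

d ≈ 4.92 AU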